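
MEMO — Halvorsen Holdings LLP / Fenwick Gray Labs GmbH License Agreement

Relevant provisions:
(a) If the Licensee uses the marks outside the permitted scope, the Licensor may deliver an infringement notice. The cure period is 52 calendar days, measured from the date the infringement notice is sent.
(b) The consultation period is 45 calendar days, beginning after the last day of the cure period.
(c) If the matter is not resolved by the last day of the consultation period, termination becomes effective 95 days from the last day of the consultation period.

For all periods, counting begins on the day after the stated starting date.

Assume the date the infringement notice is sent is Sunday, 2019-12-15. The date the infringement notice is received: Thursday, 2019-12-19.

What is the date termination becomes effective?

The last day of the cure period: 52 calendar days after 2019-12-15 is 2020-02-05.
The last day of the consultation period: 45 calendar days after 2020-02-05 is 2020-03-21.
The date termination becomes effective: 2020-03-21 + 95 days = 2020-06-24.

2020-06-24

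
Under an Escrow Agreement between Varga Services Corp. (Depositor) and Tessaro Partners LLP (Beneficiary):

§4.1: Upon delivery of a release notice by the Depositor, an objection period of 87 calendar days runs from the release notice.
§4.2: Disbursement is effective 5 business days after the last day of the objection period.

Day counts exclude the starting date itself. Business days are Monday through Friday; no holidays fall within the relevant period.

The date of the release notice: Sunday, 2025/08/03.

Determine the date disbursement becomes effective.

2025/11/05

Adding 87 calendar days to 2025/08/03 gives 2025/10/29, which is the last day of the objection period.
The date disbursement becomes effective: 5 business days after Wednesday, 2025/10/29, skipping weekends — Oct 30, Oct 31, Nov 3, Nov 4, Nov 5 — lands on Wednesday, 2025/11/05.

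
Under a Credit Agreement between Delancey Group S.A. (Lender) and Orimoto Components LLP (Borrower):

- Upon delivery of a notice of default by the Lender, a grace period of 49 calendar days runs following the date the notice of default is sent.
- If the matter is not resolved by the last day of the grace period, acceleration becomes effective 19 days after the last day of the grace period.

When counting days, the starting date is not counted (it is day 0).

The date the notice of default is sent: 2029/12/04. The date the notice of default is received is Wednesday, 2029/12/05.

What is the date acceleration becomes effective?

The last day of the grace period: 49 calendar days after 2029/12/04 is 2030/01/22.
The date acceleration becomes effective: 2030/01/22 + 19 days = 2030/02/10.

2030/02/10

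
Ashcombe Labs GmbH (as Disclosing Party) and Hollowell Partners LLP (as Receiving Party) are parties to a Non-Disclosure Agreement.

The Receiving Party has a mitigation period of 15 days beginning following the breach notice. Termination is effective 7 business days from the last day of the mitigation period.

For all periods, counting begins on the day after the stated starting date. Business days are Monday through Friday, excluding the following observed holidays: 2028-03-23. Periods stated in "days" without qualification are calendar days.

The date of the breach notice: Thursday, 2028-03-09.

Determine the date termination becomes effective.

2028-04-04

The last day of the mitigation period: 2028-03-09 + 15 days = 2028-03-24.
From Friday, 2028-03-24, 7 business days (Mar 27, Mar 28, Mar 29, Mar 30, Mar 31, Apr 3, Apr 4, skipping weekends) brings us to Tuesday, 2028-04-04, which is the date termination becomes effective.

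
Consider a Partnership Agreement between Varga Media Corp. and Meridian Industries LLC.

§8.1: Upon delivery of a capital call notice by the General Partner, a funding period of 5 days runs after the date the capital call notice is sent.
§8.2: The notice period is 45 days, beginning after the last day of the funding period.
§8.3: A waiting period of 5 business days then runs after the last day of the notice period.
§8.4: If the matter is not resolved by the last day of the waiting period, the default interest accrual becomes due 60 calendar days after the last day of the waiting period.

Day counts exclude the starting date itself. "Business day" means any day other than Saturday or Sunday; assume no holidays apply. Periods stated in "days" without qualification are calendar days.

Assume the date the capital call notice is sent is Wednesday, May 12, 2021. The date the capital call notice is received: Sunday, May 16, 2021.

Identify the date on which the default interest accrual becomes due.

Sep 6, 2021

Adding 5 calendar days to May 12, 2021 gives May 17, 2021, which is the last day of the funding period.
The last day of the notice period: May 17, 2021 + 45 days = Jul 1, 2021.
From Thursday, Jul 1, 2021, 5 business days (Jul 2, Jul 5, Jul 6, Jul 7, Jul 8, skipping weekends) brings us to Thursday, Jul 8, 2021, which is the last day of the waiting period.
Adding 60 calendar days to Jul 8, 2021 gives Sep 6, 2021, which is the date on which the default interest accrual becomes due.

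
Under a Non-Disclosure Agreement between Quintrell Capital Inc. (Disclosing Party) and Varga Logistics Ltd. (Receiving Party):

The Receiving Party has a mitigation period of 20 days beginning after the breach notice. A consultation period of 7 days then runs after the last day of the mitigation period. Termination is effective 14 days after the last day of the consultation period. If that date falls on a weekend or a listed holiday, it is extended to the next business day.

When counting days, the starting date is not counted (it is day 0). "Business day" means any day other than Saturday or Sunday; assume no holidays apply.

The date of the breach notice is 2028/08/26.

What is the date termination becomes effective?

2028/10/06

The last day of the mitigation period: 2028/08/26 + 20 days = 2028/09/15.
The last day of the consultation period: 2028/09/15 + 7 days = 2028/09/22.
The date termination becomes effective: 14 calendar days after 2028/09/22 is 2028/10/06. 2028/10/06 is a Friday, so no roll-forward applies.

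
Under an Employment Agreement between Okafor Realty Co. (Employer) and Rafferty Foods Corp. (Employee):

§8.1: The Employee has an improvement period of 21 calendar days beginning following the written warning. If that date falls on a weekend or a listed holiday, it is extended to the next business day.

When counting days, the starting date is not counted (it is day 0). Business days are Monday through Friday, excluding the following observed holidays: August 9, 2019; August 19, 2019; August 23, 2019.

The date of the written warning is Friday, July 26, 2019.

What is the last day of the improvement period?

August 16, 2019

Adding 21 calendar days to July 26, 2019 gives August 16, 2019, which is the last day of the improvement period. August 16, 2019 is a Friday and is not a listed holiday, so no roll-forward applies.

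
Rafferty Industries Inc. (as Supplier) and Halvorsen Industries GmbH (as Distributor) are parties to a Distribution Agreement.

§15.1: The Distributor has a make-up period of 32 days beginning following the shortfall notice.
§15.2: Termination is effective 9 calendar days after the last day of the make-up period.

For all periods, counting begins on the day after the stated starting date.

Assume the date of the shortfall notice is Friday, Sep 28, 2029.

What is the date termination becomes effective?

Adding 32 calendar days to Sep 28, 2029 gives Oct 30, 2029, which is the last day of the make-up period.
Adding 9 calendar days to Oct 30, 2029 gives Nov 8, 2029, which is the date termination becomes effective.

Nov 8, 2029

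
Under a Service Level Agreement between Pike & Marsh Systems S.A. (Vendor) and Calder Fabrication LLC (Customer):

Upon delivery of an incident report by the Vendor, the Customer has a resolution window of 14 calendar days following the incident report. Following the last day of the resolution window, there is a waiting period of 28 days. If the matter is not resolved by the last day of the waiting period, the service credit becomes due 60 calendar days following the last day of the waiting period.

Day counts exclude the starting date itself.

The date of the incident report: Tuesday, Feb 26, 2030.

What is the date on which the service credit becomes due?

Jun 8, 2030

The last day of the resolution window: 14 calendar days after Feb 26, 2030 is Mar 12, 2030.
Adding 28 calendar days to Mar 12, 2030 gives Apr 9, 2030, which is the last day of the waiting period.
Adding 60 calendar days to Apr 9, 2030 gives Jun 8, 2030, which is the date on which the service credit becomes due.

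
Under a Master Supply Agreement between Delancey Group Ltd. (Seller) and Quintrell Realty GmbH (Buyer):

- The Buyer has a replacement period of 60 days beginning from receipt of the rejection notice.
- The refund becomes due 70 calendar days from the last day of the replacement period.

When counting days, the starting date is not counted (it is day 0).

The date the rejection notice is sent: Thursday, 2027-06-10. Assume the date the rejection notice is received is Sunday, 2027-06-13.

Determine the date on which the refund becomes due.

The last day of the replacement period: 60 calendar days after 2027-06-13 is 2027-08-12.
The date on which the refund becomes due: 2027-08-12 + 70 days = 2027-10-21.

2027-10-21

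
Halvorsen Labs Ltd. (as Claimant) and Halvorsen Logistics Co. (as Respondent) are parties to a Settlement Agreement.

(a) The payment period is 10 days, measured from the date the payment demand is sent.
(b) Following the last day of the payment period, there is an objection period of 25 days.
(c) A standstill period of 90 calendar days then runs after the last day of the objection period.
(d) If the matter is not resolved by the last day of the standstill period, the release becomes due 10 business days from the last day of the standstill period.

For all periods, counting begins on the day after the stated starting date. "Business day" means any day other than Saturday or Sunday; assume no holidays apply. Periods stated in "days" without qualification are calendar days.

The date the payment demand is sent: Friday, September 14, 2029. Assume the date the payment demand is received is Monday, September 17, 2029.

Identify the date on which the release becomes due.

January 31, 2030

The last day of the payment period: September 14, 2029 + 10 days = September 24, 2029.
The last day of the objection period: 25 calendar days after September 24, 2029 is October 19, 2029.
Adding 90 calendar days to October 19, 2029 gives January 17, 2030, which is the last day of the standstill period.
The date on which the release becomes due: 10 business days after Thursday, January 17, 2030, skipping weekends — Jan 18, Jan 21, Jan 22, Jan 23, Jan 24, Jan 25, Jan 28, Jan 29, Jan 30, Jan 31 — lands on Thursday, January 31, 2030.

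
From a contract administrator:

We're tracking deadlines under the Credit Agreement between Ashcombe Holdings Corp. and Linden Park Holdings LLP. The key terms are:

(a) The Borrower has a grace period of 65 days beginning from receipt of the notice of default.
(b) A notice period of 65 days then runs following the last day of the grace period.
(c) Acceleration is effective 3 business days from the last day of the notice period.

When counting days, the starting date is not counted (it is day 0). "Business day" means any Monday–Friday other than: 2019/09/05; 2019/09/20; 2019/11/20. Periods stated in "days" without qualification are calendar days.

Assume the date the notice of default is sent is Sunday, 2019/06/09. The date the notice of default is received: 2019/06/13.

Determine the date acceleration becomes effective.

2019/10/24

The last day of the grace period: 2019/06/13 + 65 days = 2019/08/17.
The last day of the notice period: 2019/08/17 + 65 days = 2019/10/21.
From Monday, 2019/10/21, 3 business days (Oct 22, Oct 23, Oct 24, skipping weekends) brings us to Thursday, 2019/10/24, which is the date acceleration becomes effective.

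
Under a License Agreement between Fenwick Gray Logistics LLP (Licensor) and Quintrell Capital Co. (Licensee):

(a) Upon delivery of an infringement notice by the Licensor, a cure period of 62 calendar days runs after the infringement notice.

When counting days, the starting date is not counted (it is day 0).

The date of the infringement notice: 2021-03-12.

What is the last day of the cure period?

2021-05-13

Adding 62 calendar days to 2021-03-12 gives 2021-05-13, which is the last day of the cure period.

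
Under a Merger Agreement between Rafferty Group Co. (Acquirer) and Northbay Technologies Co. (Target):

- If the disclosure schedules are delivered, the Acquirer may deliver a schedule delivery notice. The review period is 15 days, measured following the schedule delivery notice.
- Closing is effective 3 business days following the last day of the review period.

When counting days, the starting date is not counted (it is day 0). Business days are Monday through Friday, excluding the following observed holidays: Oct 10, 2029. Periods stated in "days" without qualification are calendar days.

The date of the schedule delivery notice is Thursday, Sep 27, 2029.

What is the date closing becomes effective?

Oct 17, 2029

Adding 15 calendar days to Sep 27, 2029 gives Oct 12, 2029, which is the last day of the review period.
From Friday, Oct 12, 2029, 3 business days (Oct 15, Oct 16, Oct 17, skipping weekends) brings us to Wednesday, Oct 17, 2029, which is the date closing becomes effective.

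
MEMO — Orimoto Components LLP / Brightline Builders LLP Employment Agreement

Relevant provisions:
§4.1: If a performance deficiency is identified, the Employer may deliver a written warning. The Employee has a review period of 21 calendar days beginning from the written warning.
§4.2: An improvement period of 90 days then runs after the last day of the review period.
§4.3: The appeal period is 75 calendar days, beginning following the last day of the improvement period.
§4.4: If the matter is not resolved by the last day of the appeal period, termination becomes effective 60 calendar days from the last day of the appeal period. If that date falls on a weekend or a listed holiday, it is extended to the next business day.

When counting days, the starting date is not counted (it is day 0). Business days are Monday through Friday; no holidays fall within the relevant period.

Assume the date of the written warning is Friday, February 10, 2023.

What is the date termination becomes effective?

The last day of the review period: February 10, 2023 + 21 days = March 3, 2023.
Adding 90 calendar days to March 3, 2023 gives June 1, 2023, which is the last day of the improvement period.
Adding 75 calendar days to June 1, 2023 gives August 15, 2023, which is the last day of the appeal period.
The date termination becomes effective: 60 calendar days after August 15, 2023 is October 14, 2023. That falls on a Saturday, so it rolls to the next business day, Monday, October 16, 2023.

October 16, 2023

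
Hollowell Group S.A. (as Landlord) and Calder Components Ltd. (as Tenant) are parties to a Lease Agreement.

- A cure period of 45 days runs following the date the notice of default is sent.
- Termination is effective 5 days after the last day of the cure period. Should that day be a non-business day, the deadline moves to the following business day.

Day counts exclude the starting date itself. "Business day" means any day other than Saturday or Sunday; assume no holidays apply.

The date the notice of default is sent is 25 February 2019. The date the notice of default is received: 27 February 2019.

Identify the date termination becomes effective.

The last day of the cure period: 45 calendar days after 25 February 2019 is 11 April 2019.
The date termination becomes effective: 11 April 2019 + 5 days = 16 April 2019. 16 April 2019 is a Tuesday, so no roll-forward applies.

16 April 2019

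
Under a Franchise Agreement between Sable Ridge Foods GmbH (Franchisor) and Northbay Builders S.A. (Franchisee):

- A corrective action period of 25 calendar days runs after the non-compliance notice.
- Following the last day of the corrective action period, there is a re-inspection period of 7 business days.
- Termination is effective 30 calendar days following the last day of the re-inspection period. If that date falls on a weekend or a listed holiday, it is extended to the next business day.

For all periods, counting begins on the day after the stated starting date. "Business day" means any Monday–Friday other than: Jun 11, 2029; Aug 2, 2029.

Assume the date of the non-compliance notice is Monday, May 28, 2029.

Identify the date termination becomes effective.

Aug 3, 2029

The last day of the corrective action period: 25 calendar days after May 28, 2029 is Jun 22, 2029.
From Friday, Jun 22, 2029, 7 business days (Jun 25, Jun 26, Jun 27, Jun 28, Jun 29, Jul 2, Jul 3, skipping weekends) brings us to Tuesday, Jul 3, 2029, which is the last day of the re-inspection period.
The date termination becomes effective: 30 calendar days after Jul 3, 2029 is Aug 2, 2029. That falls on Thursday, a listed holiday, so it rolls to the next business day, Friday, Aug 3, 2029.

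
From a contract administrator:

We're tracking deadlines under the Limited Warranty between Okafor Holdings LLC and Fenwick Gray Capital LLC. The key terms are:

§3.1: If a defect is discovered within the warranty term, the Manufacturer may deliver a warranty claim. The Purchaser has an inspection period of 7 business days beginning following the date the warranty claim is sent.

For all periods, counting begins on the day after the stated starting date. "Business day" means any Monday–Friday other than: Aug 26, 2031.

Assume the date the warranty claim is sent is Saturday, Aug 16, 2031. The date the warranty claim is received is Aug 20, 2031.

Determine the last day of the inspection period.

Aug 27, 2031

The last day of the inspection period: 7 business days after Saturday, Aug 16, 2031, skipping weekends and the listed holiday on Aug 26 — Aug 18, Aug 19, Aug 20, Aug 21, Aug 22, Aug 25, Aug 27 — lands on Wednesday, Aug 27, 2031.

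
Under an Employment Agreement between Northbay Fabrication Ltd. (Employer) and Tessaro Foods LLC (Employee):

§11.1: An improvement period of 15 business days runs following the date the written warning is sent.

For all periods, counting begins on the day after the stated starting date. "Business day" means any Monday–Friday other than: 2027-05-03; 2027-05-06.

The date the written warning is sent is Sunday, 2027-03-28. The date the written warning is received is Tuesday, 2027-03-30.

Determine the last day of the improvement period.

2027-04-16

The last day of the improvement period: 15 business days after Sunday, 2027-03-28, skipping weekends — Mar 29, Mar 30, Mar 31, Apr 1, …, Apr 14, Apr 15, Apr 16 — lands on Friday, 2027-04-16.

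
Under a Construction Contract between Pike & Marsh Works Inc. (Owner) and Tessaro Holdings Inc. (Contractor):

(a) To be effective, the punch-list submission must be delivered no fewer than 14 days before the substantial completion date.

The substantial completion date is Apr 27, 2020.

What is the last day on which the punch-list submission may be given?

Apr 13, 2020

Apr 27, 2020 minus 14 days is Apr 13, 2020.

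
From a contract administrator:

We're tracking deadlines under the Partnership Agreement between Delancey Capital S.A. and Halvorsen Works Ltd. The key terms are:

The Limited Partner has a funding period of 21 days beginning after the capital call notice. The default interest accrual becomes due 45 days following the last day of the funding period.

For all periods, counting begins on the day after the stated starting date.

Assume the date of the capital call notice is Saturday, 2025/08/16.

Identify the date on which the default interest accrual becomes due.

The last day of the funding period: 21 calendar days after 2025/08/16 is 2025/09/06.
The date on which the default interest accrual becomes due: 2025/09/06 + 45 days = 2025/10/21.

2025/10/21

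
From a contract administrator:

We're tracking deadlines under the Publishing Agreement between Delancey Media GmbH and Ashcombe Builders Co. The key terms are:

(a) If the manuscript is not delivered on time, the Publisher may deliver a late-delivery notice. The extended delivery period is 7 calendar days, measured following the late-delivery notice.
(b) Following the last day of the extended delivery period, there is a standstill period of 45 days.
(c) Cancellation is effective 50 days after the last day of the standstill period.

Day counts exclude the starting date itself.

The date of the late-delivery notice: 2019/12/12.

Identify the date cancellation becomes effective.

The last day of the extended delivery period: 2019/12/12 + 7 days = 2019/12/19.
The last day of the standstill period: 2019/12/19 + 45 days = 2020/02/02.
The date cancellation becomes effective: 2020/02/02 + 50 days = 2020/03/23.

2020/03/23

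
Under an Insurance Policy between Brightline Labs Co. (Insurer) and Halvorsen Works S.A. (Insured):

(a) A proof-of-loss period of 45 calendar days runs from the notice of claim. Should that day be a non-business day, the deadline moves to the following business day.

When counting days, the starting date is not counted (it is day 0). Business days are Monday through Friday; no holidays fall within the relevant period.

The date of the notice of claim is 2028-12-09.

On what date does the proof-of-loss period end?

2029-01-23

The last day of the proof-of-loss period: 2028-12-09 + 45 days = 2029-01-23. 2029-01-23 is a Tuesday, so no roll-forward applies.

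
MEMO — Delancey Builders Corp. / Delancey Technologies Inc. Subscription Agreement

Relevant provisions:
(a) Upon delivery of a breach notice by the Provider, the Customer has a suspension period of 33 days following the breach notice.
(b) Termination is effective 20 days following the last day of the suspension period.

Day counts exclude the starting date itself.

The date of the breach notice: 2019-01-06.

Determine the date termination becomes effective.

Adding 33 calendar days to 2019-01-06 gives 2019-02-08, which is the last day of the suspension period.
Adding 20 calendar days to 2019-02-08 gives 2019-02-28, which is the date termination becomes effective.

2019-02-28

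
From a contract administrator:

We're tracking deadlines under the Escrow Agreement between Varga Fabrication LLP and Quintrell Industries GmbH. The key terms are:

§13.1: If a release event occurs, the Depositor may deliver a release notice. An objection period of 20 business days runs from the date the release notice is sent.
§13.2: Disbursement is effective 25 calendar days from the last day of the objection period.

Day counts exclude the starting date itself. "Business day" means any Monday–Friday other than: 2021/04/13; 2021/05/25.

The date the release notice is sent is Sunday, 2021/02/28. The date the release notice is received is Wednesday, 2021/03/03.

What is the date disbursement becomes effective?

2021/04/20

The last day of the objection period: 20 business days after Sunday, 2021/02/28, skipping weekends — Mar 1, Mar 2, Mar 3, Mar 4, …, Mar 24, Mar 25, Mar 26 — lands on Friday, 2021/03/26.
Adding 25 calendar days to 2021/03/26 gives 2021/04/20, which is the date disbursement becomes effective.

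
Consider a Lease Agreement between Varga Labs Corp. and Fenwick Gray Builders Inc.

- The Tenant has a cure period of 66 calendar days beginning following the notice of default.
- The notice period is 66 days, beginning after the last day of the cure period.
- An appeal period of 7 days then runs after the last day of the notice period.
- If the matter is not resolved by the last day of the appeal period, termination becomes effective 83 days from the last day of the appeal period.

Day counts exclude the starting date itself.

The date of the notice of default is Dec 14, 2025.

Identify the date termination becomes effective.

Jul 24, 2026

Adding 66 calendar days to Dec 14, 2025 gives Feb 18, 2026, which is the last day of the cure period.
The last day of the notice period: Feb 18, 2026 + 66 days = Apr 25, 2026.
Adding 7 calendar days to Apr 25, 2026 gives May 2, 2026, which is the last day of the appeal period.
The date termination becomes effective: May 2, 2026 + 83 days = Jul 24, 2026.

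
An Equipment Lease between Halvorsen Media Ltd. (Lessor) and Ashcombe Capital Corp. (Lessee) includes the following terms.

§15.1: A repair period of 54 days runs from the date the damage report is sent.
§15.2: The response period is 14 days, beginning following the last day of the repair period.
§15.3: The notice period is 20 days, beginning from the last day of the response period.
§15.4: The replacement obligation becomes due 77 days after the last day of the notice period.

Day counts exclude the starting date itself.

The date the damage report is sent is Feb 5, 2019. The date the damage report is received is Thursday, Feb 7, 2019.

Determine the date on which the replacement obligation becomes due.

Jul 20, 2019

The last day of the repair period: Feb 5, 2019 + 54 days = Mar 31, 2019.
The last day of the response period: Mar 31, 2019 + 14 days = Apr 14, 2019.
The last day of the notice period: Apr 14, 2019 + 20 days = May 4, 2019.
The date on which the replacement obligation becomes due: May 4, 2019 + 77 days = Jul 20, 2019.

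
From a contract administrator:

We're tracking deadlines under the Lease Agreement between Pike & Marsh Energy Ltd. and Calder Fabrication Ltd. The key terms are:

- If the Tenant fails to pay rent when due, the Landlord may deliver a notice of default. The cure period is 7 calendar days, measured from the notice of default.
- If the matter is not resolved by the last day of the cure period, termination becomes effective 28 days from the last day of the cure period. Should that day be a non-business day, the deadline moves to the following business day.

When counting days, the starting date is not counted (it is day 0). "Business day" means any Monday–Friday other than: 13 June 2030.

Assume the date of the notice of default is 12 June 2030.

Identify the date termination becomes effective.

The last day of the cure period: 7 calendar days after 12 June 2030 is 19 June 2030.
The date termination becomes effective: 19 June 2030 + 28 days = 17 July 2030. 17 July 2030 is a Wednesday and is not a listed holiday, so no roll-forward applies.

17 July 2030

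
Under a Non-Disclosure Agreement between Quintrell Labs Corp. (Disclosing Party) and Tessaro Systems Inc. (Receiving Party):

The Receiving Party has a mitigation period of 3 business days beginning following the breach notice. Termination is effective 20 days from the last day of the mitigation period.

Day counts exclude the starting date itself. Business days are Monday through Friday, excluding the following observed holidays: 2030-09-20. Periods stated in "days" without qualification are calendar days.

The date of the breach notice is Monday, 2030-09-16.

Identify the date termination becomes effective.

From Monday, 2030-09-16, 3 business days (Sep 17, Sep 18, Sep 19, skipping weekends) brings us to Thursday, 2030-09-19, which is the last day of the mitigation period.
The date termination becomes effective: 20 calendar days after 2030-09-19 is 2030-10-09.

2030-10-09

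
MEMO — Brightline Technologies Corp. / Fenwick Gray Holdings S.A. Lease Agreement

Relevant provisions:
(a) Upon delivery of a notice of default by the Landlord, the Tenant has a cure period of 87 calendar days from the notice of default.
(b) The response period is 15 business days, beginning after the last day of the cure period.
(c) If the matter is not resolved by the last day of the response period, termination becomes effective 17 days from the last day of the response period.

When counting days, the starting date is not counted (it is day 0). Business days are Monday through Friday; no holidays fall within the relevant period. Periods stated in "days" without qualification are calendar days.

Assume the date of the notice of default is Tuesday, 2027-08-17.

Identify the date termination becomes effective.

The last day of the cure period: 87 calendar days after 2027-08-17 is 2027-11-12.
The last day of the response period: 15 business days after Friday, 2027-11-12, skipping weekends — Nov 15, Nov 16, Nov 17, Nov 18, …, Dec 1, Dec 2, Dec 3 — lands on Friday, 2027-12-03.
Adding 17 calendar days to 2027-12-03 gives 2027-12-20, which is the date termination becomes effective.

2027-12-20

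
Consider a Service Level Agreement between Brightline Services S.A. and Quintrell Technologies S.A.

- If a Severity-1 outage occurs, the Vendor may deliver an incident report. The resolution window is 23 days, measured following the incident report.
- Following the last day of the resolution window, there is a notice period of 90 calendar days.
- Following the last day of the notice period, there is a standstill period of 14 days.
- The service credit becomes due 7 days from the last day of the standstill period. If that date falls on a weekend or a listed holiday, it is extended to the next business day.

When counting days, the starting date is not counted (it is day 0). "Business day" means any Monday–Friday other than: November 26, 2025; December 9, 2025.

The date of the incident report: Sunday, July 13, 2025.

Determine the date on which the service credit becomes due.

Adding 23 calendar days to July 13, 2025 gives August 5, 2025, which is the last day of the resolution window.
The last day of the notice period: August 5, 2025 + 90 days = November 3, 2025.
The last day of the standstill period: November 3, 2025 + 14 days = November 17, 2025.
The date on which the service credit becomes due: 7 calendar days after November 17, 2025 is November 24, 2025. November 24, 2025 is a Monday and is not a listed holiday, so no roll-forward applies.

November 24, 2025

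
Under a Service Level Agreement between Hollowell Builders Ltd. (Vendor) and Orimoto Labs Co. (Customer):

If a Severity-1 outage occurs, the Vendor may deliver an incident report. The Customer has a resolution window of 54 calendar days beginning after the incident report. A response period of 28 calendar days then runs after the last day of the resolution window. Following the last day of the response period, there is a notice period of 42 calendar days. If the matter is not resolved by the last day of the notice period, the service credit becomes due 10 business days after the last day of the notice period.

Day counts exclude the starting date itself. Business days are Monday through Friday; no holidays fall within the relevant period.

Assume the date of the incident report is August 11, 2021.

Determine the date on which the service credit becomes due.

December 27, 2021

The last day of the resolution window: August 11, 2021 + 54 days = October 4, 2021.
The last day of the response period: 28 calendar days after October 4, 2021 is November 1, 2021.
Adding 42 calendar days to November 1, 2021 gives December 13, 2021, which is the last day of the notice period.
The date on which the service credit becomes due: 10 business days after Monday, December 13, 2021, skipping weekends — Dec 14, Dec 15, Dec 16, Dec 17, Dec 20, Dec 21, Dec 22, Dec 23, Dec 24, Dec 27 — lands on Monday, December 27, 2021.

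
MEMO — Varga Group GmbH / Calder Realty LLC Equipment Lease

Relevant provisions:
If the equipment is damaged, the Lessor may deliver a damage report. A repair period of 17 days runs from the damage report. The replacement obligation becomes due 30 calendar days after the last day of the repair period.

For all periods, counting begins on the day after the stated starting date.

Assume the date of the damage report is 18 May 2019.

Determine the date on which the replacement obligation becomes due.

4 July 2019

The last day of the repair period: 17 calendar days after 18 May 2019 is 4 June 2019.
The date on which the replacement obligation becomes due: 30 calendar days after 4 June 2019 is 4 July 2019.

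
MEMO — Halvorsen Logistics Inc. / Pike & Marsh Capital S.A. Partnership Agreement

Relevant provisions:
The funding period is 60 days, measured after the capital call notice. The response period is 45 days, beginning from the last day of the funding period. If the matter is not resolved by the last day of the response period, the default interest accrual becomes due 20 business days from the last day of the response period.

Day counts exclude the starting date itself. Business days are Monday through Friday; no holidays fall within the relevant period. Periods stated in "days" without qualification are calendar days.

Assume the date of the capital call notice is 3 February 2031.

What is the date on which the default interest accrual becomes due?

The last day of the funding period: 60 calendar days after 3 February 2031 is 4 April 2031.
Adding 45 calendar days to 4 April 2031 gives 19 May 2031, which is the last day of the response period.
From Monday, 19 May 2031, 20 business days (May 20, May 21, May 22, May 23, …, Jun 12, Jun 13, Jun 16, skipping weekends) brings us to Monday, 16 June 2031, which is the date on which the default interest accrual becomes due.

16 June 2031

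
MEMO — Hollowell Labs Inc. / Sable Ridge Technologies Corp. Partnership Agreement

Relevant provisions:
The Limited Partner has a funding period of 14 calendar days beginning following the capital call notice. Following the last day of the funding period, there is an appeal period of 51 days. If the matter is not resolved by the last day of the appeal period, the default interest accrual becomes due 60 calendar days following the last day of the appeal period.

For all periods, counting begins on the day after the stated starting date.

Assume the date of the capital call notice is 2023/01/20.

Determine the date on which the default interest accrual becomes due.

The last day of the funding period: 2023/01/20 + 14 days = 2023/02/03.
Adding 51 calendar days to 2023/02/03 gives 2023/03/26, which is the last day of the appeal period.
The date on which the default interest accrual becomes due: 2023/03/26 + 60 days = 2023/05/25.

2023/05/25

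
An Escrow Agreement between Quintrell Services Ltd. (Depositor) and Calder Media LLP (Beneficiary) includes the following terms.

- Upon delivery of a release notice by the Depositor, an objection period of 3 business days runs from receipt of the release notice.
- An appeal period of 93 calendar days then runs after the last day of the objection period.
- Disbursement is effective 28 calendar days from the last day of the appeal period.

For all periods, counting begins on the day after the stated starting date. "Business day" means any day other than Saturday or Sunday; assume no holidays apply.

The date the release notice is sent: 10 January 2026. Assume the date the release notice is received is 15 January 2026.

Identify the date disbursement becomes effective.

21 May 2026

From Thursday, 15 January 2026, 3 business days (Jan 16, Jan 19, Jan 20, skipping weekends) brings us to Tuesday, 20 January 2026, which is the last day of the objection period.
The last day of the appeal period: 93 calendar days after 20 January 2026 is 23 April 2026.
The date disbursement becomes effective: 28 calendar days after 23 April 2026 is 21 May 2026.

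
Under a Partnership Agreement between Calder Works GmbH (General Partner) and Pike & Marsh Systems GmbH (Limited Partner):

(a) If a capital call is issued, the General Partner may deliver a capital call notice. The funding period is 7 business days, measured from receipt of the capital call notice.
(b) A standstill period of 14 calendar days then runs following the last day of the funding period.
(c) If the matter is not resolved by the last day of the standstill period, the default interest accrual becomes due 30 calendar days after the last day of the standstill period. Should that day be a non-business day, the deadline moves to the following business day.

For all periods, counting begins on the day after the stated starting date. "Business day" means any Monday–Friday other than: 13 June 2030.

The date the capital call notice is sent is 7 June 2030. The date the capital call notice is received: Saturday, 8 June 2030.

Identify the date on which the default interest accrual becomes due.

The last day of the funding period: 7 business days after Saturday, 8 June 2030, skipping weekends and the listed holiday on Jun 13 — Jun 10, Jun 11, Jun 12, Jun 14, Jun 17, Jun 18, Jun 19 — lands on Wednesday, 19 June 2030.
The last day of the standstill period: 14 calendar days after 19 June 2030 is 3 July 2030.
The date on which the default interest accrual becomes due: 3 July 2030 + 30 days = 2 August 2030. 2 August 2030 is a Friday and is not a listed holiday, so no roll-forward applies.

2 August 2030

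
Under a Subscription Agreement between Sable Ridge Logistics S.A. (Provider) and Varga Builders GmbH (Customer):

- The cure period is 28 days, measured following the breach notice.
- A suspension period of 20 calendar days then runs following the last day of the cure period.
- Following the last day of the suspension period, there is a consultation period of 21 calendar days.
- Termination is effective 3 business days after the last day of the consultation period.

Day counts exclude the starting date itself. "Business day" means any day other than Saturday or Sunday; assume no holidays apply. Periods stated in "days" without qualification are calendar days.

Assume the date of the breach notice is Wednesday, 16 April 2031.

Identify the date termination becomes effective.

27 June 2031

Adding 28 calendar days to 16 April 2031 gives 14 May 2031, which is the last day of the cure period.
The last day of the suspension period: 14 May 2031 + 20 days = 3 June 2031.
The last day of the consultation period: 21 calendar days after 3 June 2031 is 24 June 2031.
The date termination becomes effective: 3 business days after Tuesday, 24 June 2031, skipping weekends — Jun 25, Jun 26, Jun 27 — lands on Friday, 27 June 2031.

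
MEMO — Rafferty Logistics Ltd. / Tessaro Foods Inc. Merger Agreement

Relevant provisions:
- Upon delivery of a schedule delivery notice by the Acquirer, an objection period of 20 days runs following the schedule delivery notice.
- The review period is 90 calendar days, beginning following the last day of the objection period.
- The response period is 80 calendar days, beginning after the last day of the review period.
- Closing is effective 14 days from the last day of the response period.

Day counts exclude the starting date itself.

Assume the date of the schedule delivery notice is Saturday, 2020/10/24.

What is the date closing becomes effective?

The last day of the objection period: 20 calendar days after 2020/10/24 is 2020/11/13.
The last day of the review period: 2020/11/13 + 90 days = 2021/02/11.
The last day of the response period: 80 calendar days after 2021/02/11 is 2021/05/02.
Adding 14 calendar days to 2021/05/02 gives 2021/05/16, which is the date closing becomes effective.

2021/05/16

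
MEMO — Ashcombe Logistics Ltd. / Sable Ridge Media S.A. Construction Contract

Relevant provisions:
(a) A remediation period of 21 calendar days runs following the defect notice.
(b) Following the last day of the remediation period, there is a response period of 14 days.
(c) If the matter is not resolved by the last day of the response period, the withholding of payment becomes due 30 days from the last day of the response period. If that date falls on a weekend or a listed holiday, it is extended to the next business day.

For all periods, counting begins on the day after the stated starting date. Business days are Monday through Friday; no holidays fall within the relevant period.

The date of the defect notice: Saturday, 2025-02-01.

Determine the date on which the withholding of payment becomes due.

The last day of the remediation period: 21 calendar days after 2025-02-01 is 2025-02-22.
Adding 14 calendar days to 2025-02-22 gives 2025-03-08, which is the last day of the response period.
The date on which the withholding of payment becomes due: 2025-03-08 + 30 days = 2025-04-07. 2025-04-07 is a Monday, so no roll-forward applies.

2025-04-07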